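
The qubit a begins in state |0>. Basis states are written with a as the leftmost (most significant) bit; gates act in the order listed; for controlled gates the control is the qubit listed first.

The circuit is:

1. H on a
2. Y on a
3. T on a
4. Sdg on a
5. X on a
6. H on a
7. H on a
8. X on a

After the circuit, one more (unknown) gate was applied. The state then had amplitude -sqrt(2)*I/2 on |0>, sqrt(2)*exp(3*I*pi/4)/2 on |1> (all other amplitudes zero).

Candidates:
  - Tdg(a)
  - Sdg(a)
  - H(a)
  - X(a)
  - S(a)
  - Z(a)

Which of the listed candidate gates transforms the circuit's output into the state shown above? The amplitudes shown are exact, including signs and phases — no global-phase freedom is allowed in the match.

The applied gate was S(a). Key observation: the block from step 5 through step 8 cancels to the identity and can be dropped.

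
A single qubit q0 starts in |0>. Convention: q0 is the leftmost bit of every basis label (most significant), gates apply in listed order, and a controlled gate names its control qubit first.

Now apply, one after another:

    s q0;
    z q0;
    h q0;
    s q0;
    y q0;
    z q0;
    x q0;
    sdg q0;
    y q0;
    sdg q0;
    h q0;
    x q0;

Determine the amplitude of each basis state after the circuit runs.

After the circuit, the state carries amplitude -1/2 + I/2 on |0>, -1/2 - I/2 on |1>.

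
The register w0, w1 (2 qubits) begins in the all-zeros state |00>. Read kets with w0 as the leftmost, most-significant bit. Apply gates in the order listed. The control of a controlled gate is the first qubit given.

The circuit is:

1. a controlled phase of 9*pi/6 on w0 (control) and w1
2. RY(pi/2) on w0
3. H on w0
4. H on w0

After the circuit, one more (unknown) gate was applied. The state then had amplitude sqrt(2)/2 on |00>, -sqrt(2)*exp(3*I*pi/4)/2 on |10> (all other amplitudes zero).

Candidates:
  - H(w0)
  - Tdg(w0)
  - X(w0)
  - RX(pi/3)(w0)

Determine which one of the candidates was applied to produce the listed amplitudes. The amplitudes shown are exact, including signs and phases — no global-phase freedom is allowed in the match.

The unique candidate consistent with the amplitudes is Tdg(w0). Key observation: the block from step 3 through step 4 cancels to the identity and can be dropped.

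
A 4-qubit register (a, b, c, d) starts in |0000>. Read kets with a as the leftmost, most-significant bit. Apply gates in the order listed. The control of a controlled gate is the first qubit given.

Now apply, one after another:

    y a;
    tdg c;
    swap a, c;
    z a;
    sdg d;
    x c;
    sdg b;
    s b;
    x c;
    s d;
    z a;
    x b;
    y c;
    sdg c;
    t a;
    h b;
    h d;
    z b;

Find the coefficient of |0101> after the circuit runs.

The amplitude on |0101> is 1/2.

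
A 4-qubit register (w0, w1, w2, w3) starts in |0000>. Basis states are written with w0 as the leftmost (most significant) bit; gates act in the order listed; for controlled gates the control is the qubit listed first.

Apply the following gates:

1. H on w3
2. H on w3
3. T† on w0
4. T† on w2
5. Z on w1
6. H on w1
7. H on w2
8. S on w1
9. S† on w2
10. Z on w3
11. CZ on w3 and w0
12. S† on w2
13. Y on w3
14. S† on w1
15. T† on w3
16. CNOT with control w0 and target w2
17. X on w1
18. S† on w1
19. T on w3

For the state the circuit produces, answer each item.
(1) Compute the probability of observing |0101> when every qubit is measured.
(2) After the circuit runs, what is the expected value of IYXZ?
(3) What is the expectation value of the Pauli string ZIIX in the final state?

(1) A full measurement returns |0101> with probability 1/4. Key observation: gates 1-2 undo each other exactly, leaving only the rest of the circuit to track.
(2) The observable IYXZ averages to -1.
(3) The observable ZIIX averages to 0.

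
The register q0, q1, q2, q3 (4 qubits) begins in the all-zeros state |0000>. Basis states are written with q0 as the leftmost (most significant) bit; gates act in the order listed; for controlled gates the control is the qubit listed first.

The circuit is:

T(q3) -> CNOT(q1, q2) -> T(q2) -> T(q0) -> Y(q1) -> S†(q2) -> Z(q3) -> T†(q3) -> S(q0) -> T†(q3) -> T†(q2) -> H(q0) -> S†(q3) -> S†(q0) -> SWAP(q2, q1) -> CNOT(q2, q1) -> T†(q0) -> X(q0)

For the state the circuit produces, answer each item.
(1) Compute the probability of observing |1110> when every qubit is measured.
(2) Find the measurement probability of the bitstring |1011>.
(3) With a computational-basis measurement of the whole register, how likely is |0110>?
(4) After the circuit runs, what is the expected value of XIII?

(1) A full measurement returns |1110> with probability 1/2.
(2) Outcome |1011> occurs with probability 0.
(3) A full measurement returns |0110> with probability 1/2.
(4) The observable XIII averages to -sqrt(2)/2.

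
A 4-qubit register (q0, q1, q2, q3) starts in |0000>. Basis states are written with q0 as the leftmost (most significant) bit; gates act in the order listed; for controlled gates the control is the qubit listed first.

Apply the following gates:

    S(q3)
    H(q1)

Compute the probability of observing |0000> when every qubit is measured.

A full measurement returns |0000> with probability 1/2.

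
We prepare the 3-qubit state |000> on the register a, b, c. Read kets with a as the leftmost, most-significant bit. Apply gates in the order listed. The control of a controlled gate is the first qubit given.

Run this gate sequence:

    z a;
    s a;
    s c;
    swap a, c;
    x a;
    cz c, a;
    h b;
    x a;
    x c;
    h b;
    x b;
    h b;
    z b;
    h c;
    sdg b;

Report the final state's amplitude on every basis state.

The final amplitudes are 1/2 on |000>, -1/2 on |001>, -I/2 on |010>, I/2 on |011>, 0 on |100>, 0 on |101>, 0 on |110>, 0 on |111>.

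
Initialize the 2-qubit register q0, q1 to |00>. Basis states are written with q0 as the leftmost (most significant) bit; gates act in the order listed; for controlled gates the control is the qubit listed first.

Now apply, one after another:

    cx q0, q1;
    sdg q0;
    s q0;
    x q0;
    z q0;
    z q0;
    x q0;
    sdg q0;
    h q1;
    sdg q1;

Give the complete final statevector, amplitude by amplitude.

The resulting statevector has amplitude sqrt(2)/2 on |00>, -sqrt(2)*I/2 on |01>, 0 on |10>, 0 on |11>.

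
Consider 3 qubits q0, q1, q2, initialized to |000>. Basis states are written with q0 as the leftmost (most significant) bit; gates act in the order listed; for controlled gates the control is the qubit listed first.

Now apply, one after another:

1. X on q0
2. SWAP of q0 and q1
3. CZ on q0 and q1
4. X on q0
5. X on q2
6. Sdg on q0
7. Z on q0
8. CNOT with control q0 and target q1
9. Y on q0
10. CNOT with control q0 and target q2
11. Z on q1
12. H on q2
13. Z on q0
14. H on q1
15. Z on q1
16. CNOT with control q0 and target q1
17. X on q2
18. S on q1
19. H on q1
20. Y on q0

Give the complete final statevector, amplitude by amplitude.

The final amplitudes are 0 on |000>, 0 on |001>, 0 on |010>, 0 on |011>, sqrt(2)*(-1 - I)/4 on |100>, sqrt(2)*(1 + I)/4 on |101>, sqrt(2)*(1 - I)/4 on |110>, sqrt(2)*(-1 + I)/4 on |111>.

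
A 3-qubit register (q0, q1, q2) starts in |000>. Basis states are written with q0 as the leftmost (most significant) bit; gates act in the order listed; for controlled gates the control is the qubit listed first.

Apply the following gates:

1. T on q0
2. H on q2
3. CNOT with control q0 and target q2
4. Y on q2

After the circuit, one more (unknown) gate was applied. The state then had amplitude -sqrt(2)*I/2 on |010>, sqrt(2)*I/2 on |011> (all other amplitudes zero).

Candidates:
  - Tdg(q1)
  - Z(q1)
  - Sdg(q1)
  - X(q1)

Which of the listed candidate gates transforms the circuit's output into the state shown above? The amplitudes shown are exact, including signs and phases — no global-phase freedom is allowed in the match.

The applied gate was X(q1).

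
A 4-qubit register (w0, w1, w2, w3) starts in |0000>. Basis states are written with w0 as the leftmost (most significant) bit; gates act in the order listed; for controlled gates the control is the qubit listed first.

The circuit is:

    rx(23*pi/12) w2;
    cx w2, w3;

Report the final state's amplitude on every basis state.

After the circuit, the state carries amplitude -sqrt(3*sqrt(2) + 6)/4 - sqrt(2 - sqrt(2))/4 on |0000>, -I*sqrt(sqrt(2) + 2)/4 + I*sqrt(6 - 3*sqrt(2))/4 on |0011>, and 0 on every other basis state.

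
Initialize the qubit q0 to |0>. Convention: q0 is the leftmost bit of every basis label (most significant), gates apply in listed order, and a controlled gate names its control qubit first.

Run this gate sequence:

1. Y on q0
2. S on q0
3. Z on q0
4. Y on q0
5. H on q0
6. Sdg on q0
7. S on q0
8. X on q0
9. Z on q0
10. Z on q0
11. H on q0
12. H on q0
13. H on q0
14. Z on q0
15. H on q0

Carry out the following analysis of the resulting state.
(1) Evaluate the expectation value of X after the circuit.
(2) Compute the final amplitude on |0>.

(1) In the final state, X has expectation 1.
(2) |0> carries amplitude -sqrt(2)*I/2 in the final state.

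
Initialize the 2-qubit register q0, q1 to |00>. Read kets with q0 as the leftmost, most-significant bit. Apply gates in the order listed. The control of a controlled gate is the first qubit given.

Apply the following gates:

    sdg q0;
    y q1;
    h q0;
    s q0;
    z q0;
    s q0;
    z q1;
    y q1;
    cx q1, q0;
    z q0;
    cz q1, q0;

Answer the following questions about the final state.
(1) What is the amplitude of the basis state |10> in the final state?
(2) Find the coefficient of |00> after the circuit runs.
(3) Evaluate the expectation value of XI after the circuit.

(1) The final state's coefficient on |10> equals sqrt(2)/2.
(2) |00> carries amplitude -sqrt(2)/2 in the final state.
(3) In the final state, XI has expectation -1.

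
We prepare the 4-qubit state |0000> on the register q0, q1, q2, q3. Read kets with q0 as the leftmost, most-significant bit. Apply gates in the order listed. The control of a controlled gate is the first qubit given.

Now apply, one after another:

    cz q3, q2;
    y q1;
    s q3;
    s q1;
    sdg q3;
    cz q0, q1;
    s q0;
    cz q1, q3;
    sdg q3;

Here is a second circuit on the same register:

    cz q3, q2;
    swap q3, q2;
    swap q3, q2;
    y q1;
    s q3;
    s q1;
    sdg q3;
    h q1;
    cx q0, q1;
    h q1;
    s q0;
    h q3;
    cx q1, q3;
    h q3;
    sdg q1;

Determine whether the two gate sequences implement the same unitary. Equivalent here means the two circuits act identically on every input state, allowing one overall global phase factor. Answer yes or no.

No: there is an input state on which the two circuits produce genuinely different outputs (not merely differing by a phase).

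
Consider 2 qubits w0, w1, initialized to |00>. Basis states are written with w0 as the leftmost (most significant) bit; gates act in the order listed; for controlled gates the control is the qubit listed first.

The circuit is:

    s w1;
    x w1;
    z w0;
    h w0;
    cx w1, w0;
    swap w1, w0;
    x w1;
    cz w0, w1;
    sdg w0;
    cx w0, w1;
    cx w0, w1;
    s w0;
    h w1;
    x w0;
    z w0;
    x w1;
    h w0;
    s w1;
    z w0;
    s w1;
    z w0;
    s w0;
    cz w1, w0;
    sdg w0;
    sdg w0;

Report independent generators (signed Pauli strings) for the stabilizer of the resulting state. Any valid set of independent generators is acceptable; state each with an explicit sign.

One valid set of independent stabilizer generators is -YI, +IZ (any independent generating set of the same group is equally correct).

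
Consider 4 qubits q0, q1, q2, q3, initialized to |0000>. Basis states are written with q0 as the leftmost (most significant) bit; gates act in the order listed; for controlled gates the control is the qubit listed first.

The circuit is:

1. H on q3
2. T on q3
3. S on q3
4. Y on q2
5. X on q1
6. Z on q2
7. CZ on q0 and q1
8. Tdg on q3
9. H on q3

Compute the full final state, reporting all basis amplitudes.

The resulting statevector has amplitude 1/2 - I/2 on |0110>, -1/2 - I/2 on |0111>, and 0 on every other basis state.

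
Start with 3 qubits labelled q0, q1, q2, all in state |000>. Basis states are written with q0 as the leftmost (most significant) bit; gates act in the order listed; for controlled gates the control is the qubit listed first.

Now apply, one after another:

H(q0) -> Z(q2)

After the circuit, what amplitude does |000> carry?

|000> carries amplitude sqrt(2)/2 in the final state.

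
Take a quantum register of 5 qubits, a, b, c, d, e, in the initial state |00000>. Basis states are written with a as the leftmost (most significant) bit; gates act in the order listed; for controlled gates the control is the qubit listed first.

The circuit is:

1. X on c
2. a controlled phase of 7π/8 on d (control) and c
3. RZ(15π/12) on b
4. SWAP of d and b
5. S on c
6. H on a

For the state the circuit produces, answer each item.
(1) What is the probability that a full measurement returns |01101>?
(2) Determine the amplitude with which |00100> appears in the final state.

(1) A full measurement returns |01101> with probability 0.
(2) |00100> carries amplitude -sqrt(2)*exp(7*I*pi/8)/2 in the final state.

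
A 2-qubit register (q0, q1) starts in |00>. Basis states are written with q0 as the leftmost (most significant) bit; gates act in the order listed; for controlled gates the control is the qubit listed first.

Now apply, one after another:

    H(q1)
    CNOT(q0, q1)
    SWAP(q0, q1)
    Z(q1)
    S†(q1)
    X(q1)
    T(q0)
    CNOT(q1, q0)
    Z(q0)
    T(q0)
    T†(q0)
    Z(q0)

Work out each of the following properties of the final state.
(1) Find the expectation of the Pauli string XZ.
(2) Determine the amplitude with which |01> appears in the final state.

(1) In the final state, XZ has expectation -sqrt(2)/2. Key observation: gates 9-12 undo each other exactly, leaving only the rest of the circuit to track.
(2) The final state's coefficient on |01> equals sqrt(2)*exp(I*pi/4)/2.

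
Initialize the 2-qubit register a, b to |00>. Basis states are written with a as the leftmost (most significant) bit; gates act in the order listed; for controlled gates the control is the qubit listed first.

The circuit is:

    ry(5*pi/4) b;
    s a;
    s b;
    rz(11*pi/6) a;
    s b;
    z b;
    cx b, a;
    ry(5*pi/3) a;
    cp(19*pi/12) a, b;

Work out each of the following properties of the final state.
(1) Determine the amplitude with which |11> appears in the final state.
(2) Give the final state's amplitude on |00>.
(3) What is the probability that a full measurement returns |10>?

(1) |11> carries amplitude -sqrt(3*sqrt(2) + 6)*exp(2*I*pi/3)/4 in the final state.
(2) The amplitude on |00> is -sqrt(6 - 3*sqrt(2))*exp(I*pi/12)/4.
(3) The probability of measuring |10> is 1/8 - sqrt(2)/16.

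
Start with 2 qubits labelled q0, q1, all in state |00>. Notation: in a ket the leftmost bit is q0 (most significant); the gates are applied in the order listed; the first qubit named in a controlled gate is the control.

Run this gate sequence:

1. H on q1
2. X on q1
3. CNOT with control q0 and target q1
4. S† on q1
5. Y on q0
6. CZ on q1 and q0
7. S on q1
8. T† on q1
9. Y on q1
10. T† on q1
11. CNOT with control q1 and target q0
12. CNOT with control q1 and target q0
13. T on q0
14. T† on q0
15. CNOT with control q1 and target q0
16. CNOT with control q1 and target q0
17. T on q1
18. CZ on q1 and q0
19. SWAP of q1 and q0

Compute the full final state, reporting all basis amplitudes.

After the circuit, the state carries amplitude 0 on |00>, sqrt(2)*exp(3*I*pi/4)/2 on |01>, 0 on |10>, sqrt(2)/2 on |11>. Key observation: the block from step 10 through step 17 cancels to the identity and can be dropped.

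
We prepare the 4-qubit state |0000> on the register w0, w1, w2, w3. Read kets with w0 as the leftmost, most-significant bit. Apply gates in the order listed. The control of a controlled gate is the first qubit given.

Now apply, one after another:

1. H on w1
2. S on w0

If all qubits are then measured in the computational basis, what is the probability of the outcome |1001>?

A full measurement returns |1001> with probability 0.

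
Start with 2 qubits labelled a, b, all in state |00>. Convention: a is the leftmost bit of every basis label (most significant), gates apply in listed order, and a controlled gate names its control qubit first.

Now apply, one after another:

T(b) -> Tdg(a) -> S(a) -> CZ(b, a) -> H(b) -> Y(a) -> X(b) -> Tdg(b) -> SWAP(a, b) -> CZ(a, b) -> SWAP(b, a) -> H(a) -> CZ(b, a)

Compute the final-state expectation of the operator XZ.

The observable XZ averages to -1.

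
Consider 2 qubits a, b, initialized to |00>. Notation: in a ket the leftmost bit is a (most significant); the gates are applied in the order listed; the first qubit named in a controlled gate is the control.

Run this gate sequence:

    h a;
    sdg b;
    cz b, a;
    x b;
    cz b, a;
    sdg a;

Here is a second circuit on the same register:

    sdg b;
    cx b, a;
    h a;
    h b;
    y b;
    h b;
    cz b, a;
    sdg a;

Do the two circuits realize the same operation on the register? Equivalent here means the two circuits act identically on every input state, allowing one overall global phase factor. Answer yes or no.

No: there is an input state on which the two circuits produce genuinely different outputs (not merely differing by a phase).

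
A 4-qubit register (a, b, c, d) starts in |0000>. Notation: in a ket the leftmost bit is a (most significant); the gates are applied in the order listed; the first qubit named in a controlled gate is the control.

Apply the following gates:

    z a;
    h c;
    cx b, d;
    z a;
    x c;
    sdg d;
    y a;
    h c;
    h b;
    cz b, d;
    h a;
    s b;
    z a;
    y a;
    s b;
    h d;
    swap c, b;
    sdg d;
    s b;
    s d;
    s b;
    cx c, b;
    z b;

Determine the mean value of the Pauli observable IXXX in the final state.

The expectation value of IXXX is 1.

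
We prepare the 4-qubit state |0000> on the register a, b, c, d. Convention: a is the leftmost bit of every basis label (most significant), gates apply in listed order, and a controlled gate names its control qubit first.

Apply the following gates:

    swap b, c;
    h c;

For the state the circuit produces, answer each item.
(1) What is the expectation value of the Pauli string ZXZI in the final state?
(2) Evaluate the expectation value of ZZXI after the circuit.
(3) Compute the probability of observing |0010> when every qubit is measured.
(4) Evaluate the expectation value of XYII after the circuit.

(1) In the final state, ZXZI has expectation 0.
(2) The observable ZZXI averages to 1.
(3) A full measurement returns |0010> with probability 1/2.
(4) In the final state, XYII has expectation 0.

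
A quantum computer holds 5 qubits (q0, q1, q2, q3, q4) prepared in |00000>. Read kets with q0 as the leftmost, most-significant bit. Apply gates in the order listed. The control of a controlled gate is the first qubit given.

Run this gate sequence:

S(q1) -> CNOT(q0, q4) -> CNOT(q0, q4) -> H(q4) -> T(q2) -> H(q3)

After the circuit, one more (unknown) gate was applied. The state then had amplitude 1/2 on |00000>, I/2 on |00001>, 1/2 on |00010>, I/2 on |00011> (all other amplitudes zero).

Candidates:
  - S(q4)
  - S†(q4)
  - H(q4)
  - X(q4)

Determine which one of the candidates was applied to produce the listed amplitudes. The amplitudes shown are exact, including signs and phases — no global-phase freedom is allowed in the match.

The applied gate was S(q4). Key observation: the block from step 2 through step 3 cancels to the identity and can be dropped.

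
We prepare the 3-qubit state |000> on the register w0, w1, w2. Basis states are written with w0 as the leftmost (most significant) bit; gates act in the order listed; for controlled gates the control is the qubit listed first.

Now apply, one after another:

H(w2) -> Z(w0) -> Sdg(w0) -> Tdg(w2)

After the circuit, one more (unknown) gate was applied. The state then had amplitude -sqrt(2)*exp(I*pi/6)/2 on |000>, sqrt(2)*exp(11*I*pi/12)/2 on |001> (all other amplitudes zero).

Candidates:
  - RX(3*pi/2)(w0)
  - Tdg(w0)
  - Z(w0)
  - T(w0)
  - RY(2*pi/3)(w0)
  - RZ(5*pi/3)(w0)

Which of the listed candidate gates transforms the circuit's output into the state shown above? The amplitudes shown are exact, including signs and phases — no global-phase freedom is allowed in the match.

It was RZ(5*pi/3)(w0) that produced the state shown.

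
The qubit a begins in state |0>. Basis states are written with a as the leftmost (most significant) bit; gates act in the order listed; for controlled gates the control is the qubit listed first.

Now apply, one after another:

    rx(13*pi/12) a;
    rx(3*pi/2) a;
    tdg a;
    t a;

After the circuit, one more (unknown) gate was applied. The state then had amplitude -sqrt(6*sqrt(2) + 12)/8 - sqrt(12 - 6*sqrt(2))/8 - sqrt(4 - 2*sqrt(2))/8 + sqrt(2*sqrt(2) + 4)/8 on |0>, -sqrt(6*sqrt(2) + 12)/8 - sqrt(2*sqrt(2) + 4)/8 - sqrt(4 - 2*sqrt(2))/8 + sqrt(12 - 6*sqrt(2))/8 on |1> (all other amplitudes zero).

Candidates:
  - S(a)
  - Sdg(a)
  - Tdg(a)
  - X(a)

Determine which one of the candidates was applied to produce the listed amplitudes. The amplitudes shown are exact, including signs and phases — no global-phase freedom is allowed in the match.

The unique candidate consistent with the amplitudes is S(a).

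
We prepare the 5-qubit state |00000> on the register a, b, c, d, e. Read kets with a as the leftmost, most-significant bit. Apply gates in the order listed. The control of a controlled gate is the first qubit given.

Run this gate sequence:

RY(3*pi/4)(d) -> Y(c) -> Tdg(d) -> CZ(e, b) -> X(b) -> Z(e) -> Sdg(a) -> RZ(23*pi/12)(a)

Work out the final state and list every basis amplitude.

The final amplitudes are -sqrt(2 - sqrt(2))*exp(13*I*pi/24)/2 on |01100>, -sqrt(sqrt(2) + 2)*exp(7*I*pi/24)/2 on |01110>, and 0 on every other basis state.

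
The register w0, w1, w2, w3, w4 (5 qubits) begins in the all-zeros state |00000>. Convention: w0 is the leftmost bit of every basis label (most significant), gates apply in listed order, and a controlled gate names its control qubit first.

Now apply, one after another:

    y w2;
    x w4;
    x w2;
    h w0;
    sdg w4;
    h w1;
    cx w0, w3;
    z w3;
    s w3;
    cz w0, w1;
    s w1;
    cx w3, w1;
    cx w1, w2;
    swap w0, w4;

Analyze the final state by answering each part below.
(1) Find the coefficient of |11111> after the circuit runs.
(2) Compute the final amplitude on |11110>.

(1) |11111> carries amplitude -I/2 in the final state.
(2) |11110> carries amplitude 0 in the final state.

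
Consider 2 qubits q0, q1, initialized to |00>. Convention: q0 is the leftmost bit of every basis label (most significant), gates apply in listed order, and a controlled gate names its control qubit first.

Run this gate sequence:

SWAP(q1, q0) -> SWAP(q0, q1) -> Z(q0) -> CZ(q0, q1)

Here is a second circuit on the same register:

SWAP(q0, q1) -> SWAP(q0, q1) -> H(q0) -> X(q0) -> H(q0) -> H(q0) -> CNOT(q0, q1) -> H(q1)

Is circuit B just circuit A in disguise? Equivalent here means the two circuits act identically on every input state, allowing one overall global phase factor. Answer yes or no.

No: there is an input state on which the two circuits produce genuinely different outputs (not merely differing by a phase).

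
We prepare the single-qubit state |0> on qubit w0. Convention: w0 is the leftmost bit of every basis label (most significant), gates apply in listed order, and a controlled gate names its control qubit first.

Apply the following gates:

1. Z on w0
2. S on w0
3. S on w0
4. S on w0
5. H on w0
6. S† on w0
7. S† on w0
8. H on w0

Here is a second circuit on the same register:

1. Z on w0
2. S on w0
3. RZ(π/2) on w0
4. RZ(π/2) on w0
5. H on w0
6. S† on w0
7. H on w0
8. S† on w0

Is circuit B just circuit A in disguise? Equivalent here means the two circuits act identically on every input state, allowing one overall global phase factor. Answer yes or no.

No: there is an input state on which the two circuits produce genuinely different outputs (not merely differing by a phase).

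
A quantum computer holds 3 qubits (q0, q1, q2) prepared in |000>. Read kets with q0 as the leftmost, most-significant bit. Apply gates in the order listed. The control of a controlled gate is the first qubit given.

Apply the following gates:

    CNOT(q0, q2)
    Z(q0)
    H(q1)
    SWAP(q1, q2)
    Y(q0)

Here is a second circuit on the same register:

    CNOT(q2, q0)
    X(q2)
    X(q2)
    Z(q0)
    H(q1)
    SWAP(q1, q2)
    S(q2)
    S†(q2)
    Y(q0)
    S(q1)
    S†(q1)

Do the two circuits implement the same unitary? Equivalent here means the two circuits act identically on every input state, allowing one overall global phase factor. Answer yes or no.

No: there is an input state on which the two circuits produce genuinely different outputs (not merely differing by a phase).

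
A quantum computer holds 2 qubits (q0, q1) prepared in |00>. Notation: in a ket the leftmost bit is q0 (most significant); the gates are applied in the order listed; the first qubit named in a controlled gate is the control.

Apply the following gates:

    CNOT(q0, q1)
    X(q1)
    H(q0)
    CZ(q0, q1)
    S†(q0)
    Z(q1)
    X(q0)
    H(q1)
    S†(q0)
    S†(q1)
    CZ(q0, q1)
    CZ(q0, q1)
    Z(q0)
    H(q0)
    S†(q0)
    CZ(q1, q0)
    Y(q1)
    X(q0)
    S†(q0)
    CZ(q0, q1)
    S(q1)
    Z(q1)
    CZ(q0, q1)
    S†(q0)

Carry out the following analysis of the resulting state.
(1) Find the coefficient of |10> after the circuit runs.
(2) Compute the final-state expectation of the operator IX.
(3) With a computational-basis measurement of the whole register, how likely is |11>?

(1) The amplitude on |10> is sqrt(2)*I/2.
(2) The expectation value of IX is 1.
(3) The probability of measuring |11> is 1/2.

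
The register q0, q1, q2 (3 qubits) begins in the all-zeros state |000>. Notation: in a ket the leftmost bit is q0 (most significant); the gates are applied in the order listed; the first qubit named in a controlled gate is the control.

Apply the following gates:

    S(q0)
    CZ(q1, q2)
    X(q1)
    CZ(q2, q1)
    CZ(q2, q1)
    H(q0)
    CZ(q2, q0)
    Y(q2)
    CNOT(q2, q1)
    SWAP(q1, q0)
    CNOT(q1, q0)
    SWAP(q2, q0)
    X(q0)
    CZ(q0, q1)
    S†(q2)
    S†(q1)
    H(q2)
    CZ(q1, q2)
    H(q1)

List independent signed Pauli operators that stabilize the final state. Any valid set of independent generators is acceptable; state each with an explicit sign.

One valid set of independent stabilizer generators is +IIX, +ZII, -IZI (any independent generating set of the same group is equally correct).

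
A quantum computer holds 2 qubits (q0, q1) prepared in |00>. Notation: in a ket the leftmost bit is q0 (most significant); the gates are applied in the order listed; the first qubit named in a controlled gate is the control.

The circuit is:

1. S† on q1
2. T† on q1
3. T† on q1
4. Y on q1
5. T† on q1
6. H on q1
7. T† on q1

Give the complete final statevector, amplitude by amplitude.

The resulting statevector has amplitude sqrt(2)*exp(I*pi/4)/2 on |00>, -sqrt(2)/2 on |01>, 0 on |10>, 0 on |11>.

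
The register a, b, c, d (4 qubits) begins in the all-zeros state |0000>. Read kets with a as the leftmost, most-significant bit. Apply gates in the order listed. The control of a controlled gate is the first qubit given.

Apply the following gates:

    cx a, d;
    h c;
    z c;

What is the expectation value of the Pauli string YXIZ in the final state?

The expectation value of YXIZ is 0.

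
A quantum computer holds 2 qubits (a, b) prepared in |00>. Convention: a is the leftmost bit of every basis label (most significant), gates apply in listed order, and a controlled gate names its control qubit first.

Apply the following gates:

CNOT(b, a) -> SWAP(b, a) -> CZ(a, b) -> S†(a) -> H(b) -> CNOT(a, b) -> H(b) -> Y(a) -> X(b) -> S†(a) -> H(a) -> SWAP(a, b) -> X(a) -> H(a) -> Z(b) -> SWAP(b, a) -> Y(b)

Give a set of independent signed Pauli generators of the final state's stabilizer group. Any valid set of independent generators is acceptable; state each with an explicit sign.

One valid set of independent stabilizer generators is +XI, -IX (any independent generating set of the same group is equally correct).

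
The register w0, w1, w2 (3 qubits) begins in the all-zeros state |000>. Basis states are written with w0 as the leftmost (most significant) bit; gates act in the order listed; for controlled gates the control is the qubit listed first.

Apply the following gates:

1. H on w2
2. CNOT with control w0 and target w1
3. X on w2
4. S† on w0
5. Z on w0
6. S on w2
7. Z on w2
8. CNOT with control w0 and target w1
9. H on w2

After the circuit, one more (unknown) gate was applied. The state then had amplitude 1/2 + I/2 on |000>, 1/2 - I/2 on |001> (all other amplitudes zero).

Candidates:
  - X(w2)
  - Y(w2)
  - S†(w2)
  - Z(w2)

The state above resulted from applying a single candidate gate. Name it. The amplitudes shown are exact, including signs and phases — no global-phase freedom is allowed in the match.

The applied gate was X(w2).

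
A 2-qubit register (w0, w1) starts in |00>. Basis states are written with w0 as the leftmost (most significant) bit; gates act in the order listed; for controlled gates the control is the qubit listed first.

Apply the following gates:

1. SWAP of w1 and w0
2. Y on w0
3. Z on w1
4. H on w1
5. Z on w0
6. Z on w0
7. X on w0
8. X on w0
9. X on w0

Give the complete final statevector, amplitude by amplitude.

After the circuit, the state carries amplitude sqrt(2)*I/2 on |00>, sqrt(2)*I/2 on |01>, 0 on |10>, 0 on |11>.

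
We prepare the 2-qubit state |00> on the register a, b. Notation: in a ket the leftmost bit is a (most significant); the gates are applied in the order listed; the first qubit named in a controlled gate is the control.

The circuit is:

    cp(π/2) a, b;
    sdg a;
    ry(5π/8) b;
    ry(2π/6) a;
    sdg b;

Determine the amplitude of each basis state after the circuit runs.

After the circuit, the state carries amplitude sqrt(3)*cos(5*pi/16)/2 on |00>, -sqrt(3)*I*sin(5*pi/16)/2 on |01>, cos(5*pi/16)/2 on |10>, -I*sin(5*pi/16)/2 on |11>.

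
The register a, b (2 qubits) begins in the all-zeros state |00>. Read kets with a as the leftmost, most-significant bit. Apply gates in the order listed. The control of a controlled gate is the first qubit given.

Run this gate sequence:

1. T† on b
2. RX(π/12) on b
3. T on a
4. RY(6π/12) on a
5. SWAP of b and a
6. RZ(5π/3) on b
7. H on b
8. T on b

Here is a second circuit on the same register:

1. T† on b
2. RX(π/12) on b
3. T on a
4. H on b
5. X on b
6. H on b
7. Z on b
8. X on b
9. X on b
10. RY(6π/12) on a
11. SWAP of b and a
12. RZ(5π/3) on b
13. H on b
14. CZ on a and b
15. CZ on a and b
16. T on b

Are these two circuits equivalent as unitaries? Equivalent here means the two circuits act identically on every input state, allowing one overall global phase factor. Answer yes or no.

Yes — the two circuits implement the same unitary up to a global phase.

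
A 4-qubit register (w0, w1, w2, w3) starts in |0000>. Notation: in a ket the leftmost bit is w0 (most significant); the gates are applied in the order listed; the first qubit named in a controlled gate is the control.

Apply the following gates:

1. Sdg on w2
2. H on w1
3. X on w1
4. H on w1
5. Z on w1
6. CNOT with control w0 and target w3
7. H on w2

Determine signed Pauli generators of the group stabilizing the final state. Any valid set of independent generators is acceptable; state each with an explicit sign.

The stabilizer group can be generated by +IIXI, +ZIII, +IZII, +IIIZ, among other valid generating sets. Key observation: steps 2-5 multiply out to the identity, so the circuit reduces to the remaining gates.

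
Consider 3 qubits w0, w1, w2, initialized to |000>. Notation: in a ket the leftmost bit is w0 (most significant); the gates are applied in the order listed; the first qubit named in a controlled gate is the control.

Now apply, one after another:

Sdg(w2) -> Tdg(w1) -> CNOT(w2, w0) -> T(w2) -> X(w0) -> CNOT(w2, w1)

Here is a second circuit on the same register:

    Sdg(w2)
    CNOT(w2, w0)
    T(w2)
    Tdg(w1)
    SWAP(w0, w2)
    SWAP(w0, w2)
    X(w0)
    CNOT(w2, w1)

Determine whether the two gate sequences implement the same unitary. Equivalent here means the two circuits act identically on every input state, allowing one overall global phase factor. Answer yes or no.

Yes, they are equivalent — the unitaries differ by at most a global phase.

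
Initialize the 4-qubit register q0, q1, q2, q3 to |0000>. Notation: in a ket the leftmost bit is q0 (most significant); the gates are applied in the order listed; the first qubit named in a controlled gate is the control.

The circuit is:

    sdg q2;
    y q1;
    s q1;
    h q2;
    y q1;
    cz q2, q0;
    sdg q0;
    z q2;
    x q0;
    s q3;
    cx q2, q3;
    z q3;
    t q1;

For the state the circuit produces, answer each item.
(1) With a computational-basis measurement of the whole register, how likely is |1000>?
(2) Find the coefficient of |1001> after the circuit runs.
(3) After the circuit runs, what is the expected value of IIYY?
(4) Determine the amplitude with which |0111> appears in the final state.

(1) A full measurement returns |1000> with probability 1/2.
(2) The amplitude on |1001> is 0.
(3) In the final state, IIYY has expectation -1.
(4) The amplitude on |0111> is 0.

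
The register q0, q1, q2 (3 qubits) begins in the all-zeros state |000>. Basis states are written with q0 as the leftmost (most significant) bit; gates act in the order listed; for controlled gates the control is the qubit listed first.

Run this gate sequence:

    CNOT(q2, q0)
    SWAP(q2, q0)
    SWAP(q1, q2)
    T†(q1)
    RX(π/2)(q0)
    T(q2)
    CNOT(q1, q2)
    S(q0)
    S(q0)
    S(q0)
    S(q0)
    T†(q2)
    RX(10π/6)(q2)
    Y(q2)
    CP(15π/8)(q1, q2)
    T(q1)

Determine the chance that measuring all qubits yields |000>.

A full measurement returns |000> with probability 1/8. Key observation: the block from step 8 through step 11 cancels to the identity and can be dropped.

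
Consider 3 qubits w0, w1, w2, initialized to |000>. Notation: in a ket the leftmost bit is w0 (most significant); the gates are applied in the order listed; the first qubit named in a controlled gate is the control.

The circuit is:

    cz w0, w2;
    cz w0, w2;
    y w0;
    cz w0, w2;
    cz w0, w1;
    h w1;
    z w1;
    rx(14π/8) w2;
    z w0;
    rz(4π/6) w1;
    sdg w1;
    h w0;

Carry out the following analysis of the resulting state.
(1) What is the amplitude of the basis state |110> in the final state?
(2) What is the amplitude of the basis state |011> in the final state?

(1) The final state's coefficient on |110> equals sqrt(sqrt(2) + 2)*exp(I*pi/3)/4.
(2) The amplitude on |011> is -sqrt(2 - sqrt(2))*exp(5*I*pi/6)/4.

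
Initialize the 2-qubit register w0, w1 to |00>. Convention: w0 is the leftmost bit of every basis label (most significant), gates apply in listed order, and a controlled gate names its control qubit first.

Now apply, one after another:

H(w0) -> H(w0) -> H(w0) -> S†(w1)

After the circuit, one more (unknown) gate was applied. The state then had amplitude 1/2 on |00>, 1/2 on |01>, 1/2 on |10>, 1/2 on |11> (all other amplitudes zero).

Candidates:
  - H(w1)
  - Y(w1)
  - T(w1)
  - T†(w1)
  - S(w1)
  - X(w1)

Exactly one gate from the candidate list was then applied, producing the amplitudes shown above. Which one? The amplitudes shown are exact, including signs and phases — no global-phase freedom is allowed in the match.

It was H(w1) that produced the state shown.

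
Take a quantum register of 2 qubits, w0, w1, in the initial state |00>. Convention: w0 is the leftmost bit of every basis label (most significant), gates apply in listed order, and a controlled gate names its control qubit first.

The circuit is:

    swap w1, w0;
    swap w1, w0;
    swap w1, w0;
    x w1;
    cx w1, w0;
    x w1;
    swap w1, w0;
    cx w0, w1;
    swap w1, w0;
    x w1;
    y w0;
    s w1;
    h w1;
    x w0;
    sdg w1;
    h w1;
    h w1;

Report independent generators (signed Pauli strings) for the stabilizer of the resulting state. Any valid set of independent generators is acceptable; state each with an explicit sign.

One valid set of independent stabilizer generators is +IY, -ZI (any independent generating set of the same group is equally correct).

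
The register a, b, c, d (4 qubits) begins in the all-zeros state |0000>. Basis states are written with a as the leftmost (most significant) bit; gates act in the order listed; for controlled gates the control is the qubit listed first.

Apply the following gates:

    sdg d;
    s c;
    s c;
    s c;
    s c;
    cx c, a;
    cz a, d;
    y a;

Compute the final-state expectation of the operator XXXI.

The expectation value of XXXI is 0. Key observation: gates 2-5 undo each other exactly, leaving only the rest of the circuit to track.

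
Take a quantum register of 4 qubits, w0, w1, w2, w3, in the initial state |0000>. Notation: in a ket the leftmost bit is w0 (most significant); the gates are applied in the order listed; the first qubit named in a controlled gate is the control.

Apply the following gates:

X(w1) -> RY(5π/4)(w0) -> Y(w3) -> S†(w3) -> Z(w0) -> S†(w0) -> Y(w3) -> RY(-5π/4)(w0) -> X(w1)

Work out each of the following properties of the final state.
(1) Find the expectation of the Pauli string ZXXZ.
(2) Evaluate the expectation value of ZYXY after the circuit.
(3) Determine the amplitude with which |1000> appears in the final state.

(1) The expectation value of ZXXZ is 0.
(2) The expectation value of ZYXY is 0.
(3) |1000> carries amplitude sqrt(2)*(-1 - I)/4 in the final state.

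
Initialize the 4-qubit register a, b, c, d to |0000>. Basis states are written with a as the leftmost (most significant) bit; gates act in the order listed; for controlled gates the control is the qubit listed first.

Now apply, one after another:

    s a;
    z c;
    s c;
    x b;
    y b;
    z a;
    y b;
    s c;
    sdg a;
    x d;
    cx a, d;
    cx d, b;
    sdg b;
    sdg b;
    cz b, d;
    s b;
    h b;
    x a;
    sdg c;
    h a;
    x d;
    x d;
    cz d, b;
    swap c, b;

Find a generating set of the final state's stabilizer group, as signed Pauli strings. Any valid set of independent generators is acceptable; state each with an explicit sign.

One valid set of independent stabilizer generators is -XIII, -IIXI, +IZII, -IIIZ (any independent generating set of the same group is equally correct). Key observation: steps 21-22 multiply out to the identity, so the circuit reduces to the remaining gates.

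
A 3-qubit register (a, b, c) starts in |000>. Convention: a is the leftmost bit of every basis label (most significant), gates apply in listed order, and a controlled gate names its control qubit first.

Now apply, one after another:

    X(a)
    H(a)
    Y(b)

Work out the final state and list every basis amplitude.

After the circuit, the state carries amplitude sqrt(2)*I/2 on |010>, -sqrt(2)*I/2 on |110>, and 0 on every other basis state.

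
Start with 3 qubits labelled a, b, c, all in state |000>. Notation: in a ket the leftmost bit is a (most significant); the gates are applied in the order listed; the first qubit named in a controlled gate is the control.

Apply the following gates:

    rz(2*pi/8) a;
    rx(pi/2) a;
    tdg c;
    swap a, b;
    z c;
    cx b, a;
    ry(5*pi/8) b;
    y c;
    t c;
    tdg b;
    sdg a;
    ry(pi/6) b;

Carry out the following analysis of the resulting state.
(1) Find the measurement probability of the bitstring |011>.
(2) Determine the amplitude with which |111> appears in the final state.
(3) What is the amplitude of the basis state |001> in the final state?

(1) Outcome |011> occurs with probability sqrt(2*sqrt(2) + 4)/32 + sqrt(6 - 3*sqrt(2))/16 + 1/4.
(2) |111> carries amplitude -sqrt(3)*I*exp(-I*pi/8)*cos(5*pi/16)/4 - I*exp(I*pi/8)*sin(5*pi/16)/4 - I*exp(-I*pi/8)*cos(5*pi/16)/4 + sqrt(3)*I*exp(I*pi/8)*sin(5*pi/16)/4 in the final state.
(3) The final state's coefficient on |001> equals -sqrt(3)*I*exp(-I*pi/8)*sin(5*pi/16)/4 + I*exp(I*pi/8)*cos(5*pi/16)/4 + I*exp(-I*pi/8)*sin(5*pi/16)/4 + sqrt(3)*I*exp(I*pi/8)*cos(5*pi/16)/4.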